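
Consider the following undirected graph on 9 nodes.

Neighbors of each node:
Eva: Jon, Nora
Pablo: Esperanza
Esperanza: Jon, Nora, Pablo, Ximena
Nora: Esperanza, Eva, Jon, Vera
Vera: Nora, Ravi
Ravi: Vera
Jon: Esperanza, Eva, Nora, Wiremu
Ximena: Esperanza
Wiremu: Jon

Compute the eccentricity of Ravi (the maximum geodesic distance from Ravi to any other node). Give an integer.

Distances from Ravi: Esperanza:3, Eva:3, Jon:3, Nora:2, Pablo:4, Vera:1, Wiremu:4, Ximena:4.
The largest is 4 (to Wiremu, Ximena, and Pablo), so the eccentricity of Ravi is 4.

4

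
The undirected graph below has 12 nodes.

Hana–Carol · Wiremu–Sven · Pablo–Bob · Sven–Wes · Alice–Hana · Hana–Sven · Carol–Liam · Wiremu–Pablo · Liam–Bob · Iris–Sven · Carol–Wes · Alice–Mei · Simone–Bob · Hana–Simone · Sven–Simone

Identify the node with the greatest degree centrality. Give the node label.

Degrees — Alice:2, Bob:3, Carol:3, Hana:4, Iris:1, Liam:2, Mei:1, Pablo:2, Simone:3, Sven:5, Wes:2, Wiremu:2.
The maximum is 5, attained only by Sven.

Sven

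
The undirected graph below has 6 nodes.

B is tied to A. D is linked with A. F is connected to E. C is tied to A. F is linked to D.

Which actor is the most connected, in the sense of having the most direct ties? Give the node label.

Degrees — A:3, B:1, C:1, D:2, E:1, F:2.
The maximum is 3, attained only by A.

A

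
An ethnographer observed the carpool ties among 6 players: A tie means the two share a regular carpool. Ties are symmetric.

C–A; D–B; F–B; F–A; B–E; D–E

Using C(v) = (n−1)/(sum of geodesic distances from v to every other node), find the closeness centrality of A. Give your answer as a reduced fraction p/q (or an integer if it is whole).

1/2

Distances from A: B:2, C:1, D:3, E:3, F:1. Sum = 10.
n = 6, so closeness = 5/10 = 1/2.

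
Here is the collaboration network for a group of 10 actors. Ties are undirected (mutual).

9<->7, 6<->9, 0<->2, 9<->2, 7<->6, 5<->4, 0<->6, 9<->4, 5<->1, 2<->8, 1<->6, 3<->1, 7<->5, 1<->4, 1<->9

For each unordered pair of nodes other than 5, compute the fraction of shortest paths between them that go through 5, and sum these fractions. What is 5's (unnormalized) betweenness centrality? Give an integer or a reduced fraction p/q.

Pairs whose geodesics pass through 5 — 3–7: 1/3; 4–7: 1/2; 7–1: 1/3.
All other pairs contribute 0.
Summing the contributions gives betweenness(5) = 7/6.

7/6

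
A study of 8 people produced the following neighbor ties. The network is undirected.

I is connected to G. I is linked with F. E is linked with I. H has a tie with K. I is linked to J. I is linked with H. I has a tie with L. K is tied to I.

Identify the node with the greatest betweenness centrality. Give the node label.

I

Unnormalized betweenness of each node: E:0, F:0, G:0, H:0, I:20, J:0, K:0, L:0.
I has the largest value, 20, making it the main broker — the node through which the most shortest paths run.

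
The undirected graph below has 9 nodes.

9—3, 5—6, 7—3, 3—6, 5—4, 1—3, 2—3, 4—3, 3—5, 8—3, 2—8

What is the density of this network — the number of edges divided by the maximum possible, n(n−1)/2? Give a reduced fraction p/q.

11/36

There are 11 edges and 9 nodes, so the maximum possible is C(9,2) = 36.
Density = 11/36.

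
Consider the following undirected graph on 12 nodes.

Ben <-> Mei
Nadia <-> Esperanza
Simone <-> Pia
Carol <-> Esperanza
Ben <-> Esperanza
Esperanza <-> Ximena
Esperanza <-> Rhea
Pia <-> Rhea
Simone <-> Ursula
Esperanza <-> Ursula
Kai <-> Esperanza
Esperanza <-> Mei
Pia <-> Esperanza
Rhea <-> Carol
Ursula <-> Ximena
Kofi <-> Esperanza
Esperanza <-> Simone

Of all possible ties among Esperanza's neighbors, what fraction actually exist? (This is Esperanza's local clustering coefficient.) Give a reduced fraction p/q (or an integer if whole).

Esperanza's neighbors: Ben, Carol, Kai, Kofi, Mei, Nadia, Pia, Rhea, Simone, Ursula, and Ximena (k = 11).
Possible neighbor pairs: C(11,2) = 55. Edges among them: Ben–Mei, Carol–Rhea, Pia–Rhea, Pia–Simone, Simone–Ursula, Ursula–Ximena → e = 6.
Clustering(Esperanza) = 6/55.

6/55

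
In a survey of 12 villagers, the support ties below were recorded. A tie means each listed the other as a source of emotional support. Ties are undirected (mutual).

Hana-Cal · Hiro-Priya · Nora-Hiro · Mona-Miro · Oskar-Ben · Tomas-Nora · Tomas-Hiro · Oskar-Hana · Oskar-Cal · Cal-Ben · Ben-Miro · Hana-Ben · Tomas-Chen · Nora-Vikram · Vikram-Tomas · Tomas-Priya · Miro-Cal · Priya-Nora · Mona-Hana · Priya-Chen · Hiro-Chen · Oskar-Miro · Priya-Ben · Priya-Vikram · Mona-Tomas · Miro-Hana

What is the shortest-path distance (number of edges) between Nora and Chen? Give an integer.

One shortest route is Nora – Tomas – Chen, which uses 2 edges, and Nora and Chen are not directly tied, so nothing shorter exists. So d(Nora,Chen) = 2.

2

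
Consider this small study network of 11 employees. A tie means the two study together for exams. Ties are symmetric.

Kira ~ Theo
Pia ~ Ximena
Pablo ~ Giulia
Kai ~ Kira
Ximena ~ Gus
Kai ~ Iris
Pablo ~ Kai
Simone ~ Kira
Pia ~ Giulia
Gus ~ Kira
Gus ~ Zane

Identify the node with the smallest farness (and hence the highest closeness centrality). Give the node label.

Kira

Farness (sum of distances to all others) for each node — Giulia:27, Gus:20, Iris:29, Kai:20, Kira:18, Pablo:24, Pia:27, Simone:27, Theo:27, Ximena:24, Zane:29.
The smallest farness is 18, for Kira, so Kira has the highest closeness.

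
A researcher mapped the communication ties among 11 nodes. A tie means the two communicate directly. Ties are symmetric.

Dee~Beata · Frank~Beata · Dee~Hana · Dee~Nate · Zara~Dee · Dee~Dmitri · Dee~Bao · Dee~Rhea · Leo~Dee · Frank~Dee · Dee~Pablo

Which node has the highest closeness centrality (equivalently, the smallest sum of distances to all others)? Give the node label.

Dee

Farness (sum of distances to all others) for each node — Bao:19, Beata:18, Dee:10, Dmitri:19, Frank:18, Hana:19, Leo:19, Nate:19, Pablo:19, Rhea:19, Zara:19.
The smallest farness is 10, for Dee, so Dee has the highest closeness.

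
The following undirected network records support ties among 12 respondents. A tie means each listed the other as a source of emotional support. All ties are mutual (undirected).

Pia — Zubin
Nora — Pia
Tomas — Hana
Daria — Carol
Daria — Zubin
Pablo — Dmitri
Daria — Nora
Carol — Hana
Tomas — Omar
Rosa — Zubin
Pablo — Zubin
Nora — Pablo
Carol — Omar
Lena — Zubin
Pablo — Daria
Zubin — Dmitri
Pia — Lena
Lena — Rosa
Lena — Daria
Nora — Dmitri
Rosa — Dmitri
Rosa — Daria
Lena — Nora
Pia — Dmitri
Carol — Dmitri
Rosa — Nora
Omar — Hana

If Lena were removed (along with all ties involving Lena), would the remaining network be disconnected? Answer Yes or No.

No

Even without Lena, every remaining node can still reach every other (the residual graph is connected), so Lena is not a cut vertex.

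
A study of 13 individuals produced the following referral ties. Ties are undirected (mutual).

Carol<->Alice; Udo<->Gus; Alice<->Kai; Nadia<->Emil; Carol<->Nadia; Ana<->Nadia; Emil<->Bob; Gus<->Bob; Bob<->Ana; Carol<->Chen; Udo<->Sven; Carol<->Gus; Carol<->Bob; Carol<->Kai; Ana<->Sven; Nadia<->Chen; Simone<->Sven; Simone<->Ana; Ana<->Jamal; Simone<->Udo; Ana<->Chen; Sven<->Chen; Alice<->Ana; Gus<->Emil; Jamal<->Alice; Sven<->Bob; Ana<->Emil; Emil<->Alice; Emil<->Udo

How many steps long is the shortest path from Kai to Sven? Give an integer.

One shortest route is Kai – Carol – Chen – Sven, which uses 3 edges, and at distance 2 from Kai we only reach {Ana, Bob, Chen, Emil, Gus, Jamal, Nadia}, which does not include Sven. So d(Kai,Sven) = 3.

3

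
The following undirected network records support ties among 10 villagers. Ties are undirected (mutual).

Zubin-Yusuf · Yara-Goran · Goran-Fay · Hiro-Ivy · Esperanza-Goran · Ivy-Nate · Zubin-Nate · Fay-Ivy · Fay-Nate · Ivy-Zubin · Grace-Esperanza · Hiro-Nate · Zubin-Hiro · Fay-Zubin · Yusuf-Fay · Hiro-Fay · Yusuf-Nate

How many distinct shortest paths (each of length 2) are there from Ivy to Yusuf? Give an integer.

3

The shortest distance is 2. The length-2 paths are: Ivy–Fay–Yusuf; Ivy–Zubin–Yusuf; Ivy–Nate–Yusuf.
That gives 3 distinct shortest paths.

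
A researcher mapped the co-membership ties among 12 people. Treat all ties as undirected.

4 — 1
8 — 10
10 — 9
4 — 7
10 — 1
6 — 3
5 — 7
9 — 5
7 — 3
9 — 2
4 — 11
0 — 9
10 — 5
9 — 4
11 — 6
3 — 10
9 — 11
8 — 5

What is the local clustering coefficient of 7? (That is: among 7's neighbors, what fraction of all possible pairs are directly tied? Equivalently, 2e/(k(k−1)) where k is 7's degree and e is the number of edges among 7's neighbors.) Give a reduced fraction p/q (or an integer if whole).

0

7's neighbors: 3, 4, and 5 (k = 3).
Possible neighbor pairs: C(3,2) = 3. Edges among them: none → e = 0.
Clustering(7) = 0/3 = 0.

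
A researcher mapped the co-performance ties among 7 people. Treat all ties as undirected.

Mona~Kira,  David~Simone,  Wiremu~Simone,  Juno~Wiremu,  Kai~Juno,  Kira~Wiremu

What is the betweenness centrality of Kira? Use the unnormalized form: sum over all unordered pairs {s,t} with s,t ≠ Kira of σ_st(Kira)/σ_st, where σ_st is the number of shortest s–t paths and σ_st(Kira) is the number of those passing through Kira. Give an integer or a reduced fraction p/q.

5

Pairs whose geodesics pass through Kira — Mona–David: 1; Mona–Wiremu: 1; Mona–Simone: 1; Mona–Juno: 1; Mona–Kai: 1.
All other pairs contribute 0.
Summing the contributions gives betweenness(Kira) = 5.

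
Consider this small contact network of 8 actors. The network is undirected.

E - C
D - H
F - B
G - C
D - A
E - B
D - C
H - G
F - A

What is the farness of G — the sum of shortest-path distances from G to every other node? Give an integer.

Distances from G: A:3, B:3, C:1, D:2, E:2, F:4, H:1.
Sum = 3 + 3 + 1 + 2 + 2 + 4 + 1 = 16.

16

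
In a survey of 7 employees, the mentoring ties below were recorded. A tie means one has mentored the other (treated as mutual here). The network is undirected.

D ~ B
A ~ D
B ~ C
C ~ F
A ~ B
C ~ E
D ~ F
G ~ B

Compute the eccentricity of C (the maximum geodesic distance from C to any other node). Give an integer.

Distances from C: A:2, B:1, D:2, E:1, F:1, G:2.
The largest is 2 (to D, G, and A), so the eccentricity of C is 2.

2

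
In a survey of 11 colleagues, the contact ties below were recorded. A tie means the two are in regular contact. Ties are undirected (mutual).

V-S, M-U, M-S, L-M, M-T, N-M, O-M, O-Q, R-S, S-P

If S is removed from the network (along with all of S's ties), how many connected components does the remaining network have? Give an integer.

Without S, the remaining ties split the others into: {L, M, N, O, Q, T, U}; {P}; {R}; {V}.
That's 4 separate components.

4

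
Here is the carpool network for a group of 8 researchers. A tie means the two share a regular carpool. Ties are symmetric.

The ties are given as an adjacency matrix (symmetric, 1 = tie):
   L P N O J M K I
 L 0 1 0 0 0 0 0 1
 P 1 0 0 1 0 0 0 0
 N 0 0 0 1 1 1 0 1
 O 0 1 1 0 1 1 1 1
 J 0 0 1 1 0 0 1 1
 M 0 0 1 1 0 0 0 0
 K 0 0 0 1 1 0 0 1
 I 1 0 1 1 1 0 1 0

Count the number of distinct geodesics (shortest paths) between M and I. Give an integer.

2

The shortest distance is 2. The length-2 paths are: M–N–I; M–O–I.
That gives 2 distinct shortest paths.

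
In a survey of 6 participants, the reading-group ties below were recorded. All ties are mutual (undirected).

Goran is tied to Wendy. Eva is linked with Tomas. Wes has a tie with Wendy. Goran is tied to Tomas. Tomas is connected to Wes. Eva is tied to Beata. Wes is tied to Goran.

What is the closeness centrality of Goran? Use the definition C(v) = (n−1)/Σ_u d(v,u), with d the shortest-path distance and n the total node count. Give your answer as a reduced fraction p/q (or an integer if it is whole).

Distances from Goran: Beata:3, Eva:2, Tomas:1, Wendy:1, Wes:1. Sum = 8.
n = 6, so closeness = 5/8.

5/8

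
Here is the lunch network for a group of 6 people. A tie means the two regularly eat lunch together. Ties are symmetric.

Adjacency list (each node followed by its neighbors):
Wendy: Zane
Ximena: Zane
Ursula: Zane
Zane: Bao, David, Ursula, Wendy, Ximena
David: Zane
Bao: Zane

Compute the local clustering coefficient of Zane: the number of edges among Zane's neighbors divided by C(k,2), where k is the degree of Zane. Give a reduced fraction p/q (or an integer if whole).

0

Zane's neighbors: Bao, David, Ursula, Wendy, and Ximena (k = 5).
Possible neighbor pairs: C(5,2) = 10. Edges among them: none → e = 0.
Clustering(Zane) = 0/10 = 0.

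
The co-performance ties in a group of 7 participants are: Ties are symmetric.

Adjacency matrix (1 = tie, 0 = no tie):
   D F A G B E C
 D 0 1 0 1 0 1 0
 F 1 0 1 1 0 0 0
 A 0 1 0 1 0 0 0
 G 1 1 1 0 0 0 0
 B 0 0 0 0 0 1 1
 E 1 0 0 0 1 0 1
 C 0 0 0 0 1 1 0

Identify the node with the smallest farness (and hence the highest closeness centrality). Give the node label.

D

Farness (sum of distances to all others) for each node — A:15, B:14, C:14, D:9, E:10, F:11, G:11.
The smallest farness is 9, for D, so D has the highest closeness.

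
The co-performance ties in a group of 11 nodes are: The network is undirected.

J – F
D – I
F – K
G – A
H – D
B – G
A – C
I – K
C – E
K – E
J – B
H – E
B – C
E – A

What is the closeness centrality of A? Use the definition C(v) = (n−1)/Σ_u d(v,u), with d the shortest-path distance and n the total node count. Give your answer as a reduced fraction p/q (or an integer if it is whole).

10/21

Distances from A: B:2, C:1, D:3, E:1, F:3, G:1, H:2, I:3, J:3, K:2. Sum = 21.
n = 11, so closeness = 10/21.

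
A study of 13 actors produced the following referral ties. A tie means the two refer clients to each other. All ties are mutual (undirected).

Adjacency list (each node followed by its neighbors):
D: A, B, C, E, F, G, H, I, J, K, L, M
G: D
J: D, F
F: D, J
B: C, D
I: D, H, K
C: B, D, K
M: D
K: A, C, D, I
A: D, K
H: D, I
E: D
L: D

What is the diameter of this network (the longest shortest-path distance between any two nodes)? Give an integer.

2

Eccentricity of each node (its greatest distance to any other): A:2, B:2, C:2, D:1, E:2, F:2, G:2, H:2, I:2, J:2, K:2, L:2, M:2.
The maximum eccentricity is 2, realized for instance by the pair A–M via A – D – M. So the diameter is 2.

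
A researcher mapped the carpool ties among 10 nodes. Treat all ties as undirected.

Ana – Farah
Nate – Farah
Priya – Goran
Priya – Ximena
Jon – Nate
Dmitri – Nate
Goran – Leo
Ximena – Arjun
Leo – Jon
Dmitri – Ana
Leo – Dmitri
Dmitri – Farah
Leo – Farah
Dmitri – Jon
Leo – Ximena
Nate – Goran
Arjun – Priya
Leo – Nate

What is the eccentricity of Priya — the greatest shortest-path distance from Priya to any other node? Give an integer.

Distances from Priya: Ana:4, Arjun:1, Dmitri:3, Farah:3, Goran:1, Jon:3, Leo:2, Nate:2, Ximena:1.
The largest is 4 (to Ana), so the eccentricity of Priya is 4.

4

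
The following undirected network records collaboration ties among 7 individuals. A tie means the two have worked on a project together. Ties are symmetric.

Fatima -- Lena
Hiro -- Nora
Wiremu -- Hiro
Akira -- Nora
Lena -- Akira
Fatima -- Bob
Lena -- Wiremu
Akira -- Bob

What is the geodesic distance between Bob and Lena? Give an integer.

One shortest route is Bob – Fatima – Lena, which uses 2 edges, and Bob and Lena are not directly tied, so nothing shorter exists. So d(Bob,Lena) = 2.

2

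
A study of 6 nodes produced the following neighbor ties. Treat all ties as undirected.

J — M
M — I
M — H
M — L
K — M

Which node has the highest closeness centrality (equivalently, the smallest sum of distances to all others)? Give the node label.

Farness (sum of distances to all others) for each node — H:9, I:9, J:9, K:9, L:9, M:5.
The smallest farness is 5, for M, so M has the highest closeness.

M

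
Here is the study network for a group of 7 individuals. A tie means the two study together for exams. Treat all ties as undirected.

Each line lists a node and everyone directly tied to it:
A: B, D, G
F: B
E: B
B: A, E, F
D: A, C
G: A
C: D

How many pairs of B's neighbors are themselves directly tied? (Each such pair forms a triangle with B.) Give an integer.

0

B's neighbors are A, E, and F, but none of them are tied to each other, so no triangle contains B.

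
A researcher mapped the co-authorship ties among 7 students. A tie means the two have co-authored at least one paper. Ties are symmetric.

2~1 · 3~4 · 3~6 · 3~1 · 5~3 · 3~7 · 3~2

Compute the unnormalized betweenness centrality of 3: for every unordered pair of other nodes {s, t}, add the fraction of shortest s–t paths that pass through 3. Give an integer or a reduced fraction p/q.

14

Pairs whose geodesics pass through 3 — 4–2: 1; 4–6: 1; 4–1: 1; 4–7: 1; 4–5: 1; 2–6: 1; 2–7: 1; 2–5: 1; 6–1: 1; 6–7: 1; 6–5: 1; 1–7: 1; 1–5: 1; 7–5: 1.
All other pairs contribute 0.
Summing the contributions gives betweenness(3) = 14.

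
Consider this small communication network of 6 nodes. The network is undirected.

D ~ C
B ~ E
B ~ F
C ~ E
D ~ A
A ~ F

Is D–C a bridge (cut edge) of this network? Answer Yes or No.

Even without that edge, D still reaches C via D – A – F – B – E – C, so the network stays connected. Not a bridge.

No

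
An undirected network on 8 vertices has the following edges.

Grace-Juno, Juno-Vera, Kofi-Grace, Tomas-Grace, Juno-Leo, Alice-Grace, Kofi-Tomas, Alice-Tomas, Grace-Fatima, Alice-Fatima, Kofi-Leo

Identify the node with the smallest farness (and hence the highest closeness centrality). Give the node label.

Grace

Farness (sum of distances to all others) for each node — Alice:13, Fatima:14, Grace:9, Juno:11, Kofi:12, Leo:14, Tomas:12, Vera:17.
The smallest farness is 9, for Grace, so Grace has the highest closeness.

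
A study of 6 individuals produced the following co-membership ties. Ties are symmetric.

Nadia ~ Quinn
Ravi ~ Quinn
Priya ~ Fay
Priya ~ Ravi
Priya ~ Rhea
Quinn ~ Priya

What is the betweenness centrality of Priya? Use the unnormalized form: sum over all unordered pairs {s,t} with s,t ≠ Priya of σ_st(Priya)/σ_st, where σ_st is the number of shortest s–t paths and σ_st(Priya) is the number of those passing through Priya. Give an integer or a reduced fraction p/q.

7

Pairs whose geodesics pass through Priya — Nadia–Rhea: 1; Nadia–Fay: 1; Rhea–Ravi: 1; Rhea–Quinn: 1; Rhea–Fay: 1; Ravi–Fay: 1; Quinn–Fay: 1.
All other pairs contribute 0.
Summing the contributions gives betweenness(Priya) = 7.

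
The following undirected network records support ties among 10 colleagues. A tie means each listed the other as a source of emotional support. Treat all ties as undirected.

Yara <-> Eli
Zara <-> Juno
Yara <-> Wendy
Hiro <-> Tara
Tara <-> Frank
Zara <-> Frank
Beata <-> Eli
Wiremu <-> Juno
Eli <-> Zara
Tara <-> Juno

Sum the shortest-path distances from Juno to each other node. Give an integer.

19

Distances from Juno: Beata:3, Eli:2, Frank:2, Hiro:2, Tara:1, Wendy:4, Wiremu:1, Yara:3, Zara:1.
Sum = 3 + 2 + 2 + 2 + 1 + 4 + 1 + 3 + 1 = 19.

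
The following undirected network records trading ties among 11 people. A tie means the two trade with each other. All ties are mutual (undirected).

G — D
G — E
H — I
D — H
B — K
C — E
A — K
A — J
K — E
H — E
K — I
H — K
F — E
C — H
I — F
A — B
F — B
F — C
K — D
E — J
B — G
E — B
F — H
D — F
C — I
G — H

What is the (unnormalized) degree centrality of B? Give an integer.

B is directly tied to A, E, F, G, and K. That is 5 neighbors, so the degree of B is 5.

5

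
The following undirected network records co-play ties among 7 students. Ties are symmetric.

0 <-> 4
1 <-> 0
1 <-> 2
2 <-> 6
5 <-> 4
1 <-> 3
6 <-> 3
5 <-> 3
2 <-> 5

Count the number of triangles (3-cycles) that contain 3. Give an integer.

3's neighbors are 1, 5, and 6, but none of them are tied to each other, so no triangle contains 3.

0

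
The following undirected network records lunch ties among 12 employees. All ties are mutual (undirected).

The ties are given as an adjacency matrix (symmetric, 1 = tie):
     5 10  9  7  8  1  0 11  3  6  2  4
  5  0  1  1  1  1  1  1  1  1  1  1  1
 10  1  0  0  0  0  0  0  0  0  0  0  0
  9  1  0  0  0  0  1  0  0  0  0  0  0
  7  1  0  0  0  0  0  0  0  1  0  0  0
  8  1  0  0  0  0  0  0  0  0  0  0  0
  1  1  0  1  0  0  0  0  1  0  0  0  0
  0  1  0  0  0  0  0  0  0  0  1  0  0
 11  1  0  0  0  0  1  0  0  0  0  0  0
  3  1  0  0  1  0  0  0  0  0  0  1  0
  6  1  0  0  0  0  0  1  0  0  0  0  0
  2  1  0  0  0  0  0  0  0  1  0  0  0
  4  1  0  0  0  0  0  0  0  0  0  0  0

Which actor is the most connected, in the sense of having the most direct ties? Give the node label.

Degrees — 0:2, 1:3, 2:2, 3:3, 4:1, 5:11, 6:2, 7:2, 8:1, 9:2, 10:1, 11:2.
The maximum is 11, attained only by 5.

5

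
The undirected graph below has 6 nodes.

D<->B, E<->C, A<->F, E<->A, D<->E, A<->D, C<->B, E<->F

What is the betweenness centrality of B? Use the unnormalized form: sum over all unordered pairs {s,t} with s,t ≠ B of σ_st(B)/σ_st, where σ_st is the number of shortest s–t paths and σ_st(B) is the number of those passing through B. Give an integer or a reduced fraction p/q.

Pairs whose geodesics pass through B — D–C: 1/2.
All other pairs contribute 0.
Summing the contributions gives betweenness(B) = 1/2.

1/2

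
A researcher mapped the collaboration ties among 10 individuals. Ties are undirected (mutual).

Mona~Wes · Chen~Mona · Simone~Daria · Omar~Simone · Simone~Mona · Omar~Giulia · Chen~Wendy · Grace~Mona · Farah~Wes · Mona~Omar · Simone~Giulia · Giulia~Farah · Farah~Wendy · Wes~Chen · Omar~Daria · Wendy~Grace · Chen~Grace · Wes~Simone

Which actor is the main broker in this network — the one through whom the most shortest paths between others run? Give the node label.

Unnormalized betweenness of each node: Chen:313/120, Daria:0, Farah:461/120, Giulia:59/20, Grace:77/60, Mona:44/5, Omar:143/40, Simone:803/120, Wendy:61/30, Wes:253/60.
Mona has the largest value, 44/5, making it the main broker — the node through which the most shortest paths run.

Mona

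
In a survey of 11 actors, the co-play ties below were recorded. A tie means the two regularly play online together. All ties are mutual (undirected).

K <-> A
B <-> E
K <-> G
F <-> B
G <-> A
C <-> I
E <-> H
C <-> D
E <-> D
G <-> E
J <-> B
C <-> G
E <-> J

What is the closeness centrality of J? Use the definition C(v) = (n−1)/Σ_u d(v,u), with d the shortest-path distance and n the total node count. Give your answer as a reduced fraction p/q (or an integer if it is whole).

Distances from J: A:3, B:1, C:3, D:2, E:1, F:2, G:2, H:2, I:4, K:3. Sum = 23.
n = 11, so closeness = 10/23.

10/23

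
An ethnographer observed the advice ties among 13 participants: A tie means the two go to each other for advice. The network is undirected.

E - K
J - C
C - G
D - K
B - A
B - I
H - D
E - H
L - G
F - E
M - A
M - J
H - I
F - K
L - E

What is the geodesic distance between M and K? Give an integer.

One shortest route is M – J – C – G – L – E – K, which uses 6 edges, and at distance 5 from M we only reach {D, E}, which does not include K. So d(M,K) = 6.

6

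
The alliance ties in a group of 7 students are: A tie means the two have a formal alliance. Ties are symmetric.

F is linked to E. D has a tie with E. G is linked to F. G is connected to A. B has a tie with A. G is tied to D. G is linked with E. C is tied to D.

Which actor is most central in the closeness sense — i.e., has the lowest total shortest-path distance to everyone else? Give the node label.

G

Farness (sum of distances to all others) for each node — A:11, B:16, C:15, D:10, E:10, F:12, G:8.
The smallest farness is 8, for G, so G has the highest closeness.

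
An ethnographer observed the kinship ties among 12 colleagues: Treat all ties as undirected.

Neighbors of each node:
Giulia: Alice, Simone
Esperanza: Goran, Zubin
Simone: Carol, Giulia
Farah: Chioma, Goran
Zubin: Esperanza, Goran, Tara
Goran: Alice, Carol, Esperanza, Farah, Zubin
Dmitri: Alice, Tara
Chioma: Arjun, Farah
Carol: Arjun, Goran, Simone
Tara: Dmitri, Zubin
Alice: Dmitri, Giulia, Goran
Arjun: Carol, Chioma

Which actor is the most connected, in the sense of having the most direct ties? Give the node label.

Goran

Degrees — Alice:3, Arjun:2, Carol:3, Chioma:2, Dmitri:2, Esperanza:2, Farah:2, Giulia:2, Goran:5, Simone:2, Tara:2, Zubin:3.
The maximum is 5, attained only by Goran.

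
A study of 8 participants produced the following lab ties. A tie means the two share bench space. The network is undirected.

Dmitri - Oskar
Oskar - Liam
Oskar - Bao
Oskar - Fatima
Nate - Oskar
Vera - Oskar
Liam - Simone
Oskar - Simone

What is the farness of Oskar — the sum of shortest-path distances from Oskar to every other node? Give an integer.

7

Distances from Oskar: Bao:1, Dmitri:1, Fatima:1, Liam:1, Nate:1, Simone:1, Vera:1.
Sum = 1 + 1 + 1 + 1 + 1 + 1 + 1 = 7.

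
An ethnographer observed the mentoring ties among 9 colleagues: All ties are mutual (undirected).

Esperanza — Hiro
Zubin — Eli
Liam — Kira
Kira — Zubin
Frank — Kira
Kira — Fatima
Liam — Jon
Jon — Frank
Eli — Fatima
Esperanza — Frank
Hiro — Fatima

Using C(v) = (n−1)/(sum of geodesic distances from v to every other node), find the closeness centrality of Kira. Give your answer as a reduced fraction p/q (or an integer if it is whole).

Distances from Kira: Eli:2, Esperanza:2, Fatima:1, Frank:1, Hiro:2, Jon:2, Liam:1, Zubin:1. Sum = 12.
n = 9, so closeness = 8/12 = 2/3.

2/3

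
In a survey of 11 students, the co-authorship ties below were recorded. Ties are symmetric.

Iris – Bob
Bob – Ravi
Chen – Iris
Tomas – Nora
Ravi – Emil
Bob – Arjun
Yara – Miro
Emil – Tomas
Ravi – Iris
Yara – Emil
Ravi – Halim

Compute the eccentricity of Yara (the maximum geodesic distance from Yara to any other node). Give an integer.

4

Distances from Yara: Arjun:4, Bob:3, Chen:4, Emil:1, Halim:3, Iris:3, Miro:1, Nora:3, Ravi:2, Tomas:2.
The largest is 4 (to Chen and Arjun), so the eccentricity of Yara is 4.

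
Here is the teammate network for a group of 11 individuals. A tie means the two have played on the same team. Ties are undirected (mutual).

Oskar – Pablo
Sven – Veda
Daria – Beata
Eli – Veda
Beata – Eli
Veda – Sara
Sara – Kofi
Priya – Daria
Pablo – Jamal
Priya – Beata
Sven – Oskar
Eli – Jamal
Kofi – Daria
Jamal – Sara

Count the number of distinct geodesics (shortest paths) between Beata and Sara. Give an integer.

The shortest distance is 3. The length-3 paths are: Beata–Eli–Jamal–Sara; Beata–Daria–Kofi–Sara; Beata–Eli–Veda–Sara.
That gives 3 distinct shortest paths.

3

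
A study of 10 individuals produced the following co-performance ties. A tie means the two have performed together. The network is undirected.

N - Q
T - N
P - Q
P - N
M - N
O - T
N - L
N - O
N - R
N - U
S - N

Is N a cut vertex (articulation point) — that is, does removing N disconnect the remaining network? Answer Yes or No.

Yes

Removing N leaves {R} with no path to {S}, so the network splits into 7 components. N is a cut vertex.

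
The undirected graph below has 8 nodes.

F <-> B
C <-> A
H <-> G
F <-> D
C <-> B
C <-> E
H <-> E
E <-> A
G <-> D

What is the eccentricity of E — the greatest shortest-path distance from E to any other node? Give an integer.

Distances from E: A:1, B:2, C:1, D:3, F:3, G:2, H:1.
The largest is 3 (to D and F), so the eccentricity of E is 3.

3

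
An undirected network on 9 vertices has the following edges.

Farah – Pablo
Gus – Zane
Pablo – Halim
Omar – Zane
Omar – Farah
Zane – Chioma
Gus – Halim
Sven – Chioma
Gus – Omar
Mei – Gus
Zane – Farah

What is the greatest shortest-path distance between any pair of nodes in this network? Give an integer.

Eccentricity of each node (its greatest distance to any other): Chioma:3, Farah:3, Gus:3, Halim:4, Mei:4, Omar:3, Pablo:4, Sven:4, Zane:2.
The maximum eccentricity is 4, realized for instance by the pair Pablo–Sven via Pablo – Farah – Zane – Chioma – Sven. So the diameter is 4.

4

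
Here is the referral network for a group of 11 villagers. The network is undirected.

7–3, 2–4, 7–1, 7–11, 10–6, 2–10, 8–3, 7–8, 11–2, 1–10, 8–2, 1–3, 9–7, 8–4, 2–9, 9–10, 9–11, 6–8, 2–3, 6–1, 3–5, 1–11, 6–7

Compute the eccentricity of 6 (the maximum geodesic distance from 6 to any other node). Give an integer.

Distances from 6: 1:1, 2:2, 3:2, 4:2, 5:3, 7:1, 8:1, 9:2, 10:1, 11:2.
The largest is 3 (to 5), so the eccentricity of 6 is 3.

3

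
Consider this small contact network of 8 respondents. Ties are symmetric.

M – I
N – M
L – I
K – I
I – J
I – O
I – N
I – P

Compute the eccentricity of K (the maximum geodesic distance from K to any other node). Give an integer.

Distances from K: I:1, J:2, L:2, M:2, N:2, O:2, P:2.
The largest is 2 (to N, O, J, P, L, and M), so the eccentricity of K is 2.

2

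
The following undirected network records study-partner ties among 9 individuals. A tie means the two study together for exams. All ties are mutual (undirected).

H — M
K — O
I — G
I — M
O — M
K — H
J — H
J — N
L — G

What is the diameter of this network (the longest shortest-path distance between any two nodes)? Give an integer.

6

Eccentricity of each node (its greatest distance to any other): G:5, H:4, I:4, J:5, K:5, L:6, M:3, N:6, O:4.
The maximum eccentricity is 6, realized for instance by the pair L–N via L – G – I – M – H – J – N. So the diameter is 6.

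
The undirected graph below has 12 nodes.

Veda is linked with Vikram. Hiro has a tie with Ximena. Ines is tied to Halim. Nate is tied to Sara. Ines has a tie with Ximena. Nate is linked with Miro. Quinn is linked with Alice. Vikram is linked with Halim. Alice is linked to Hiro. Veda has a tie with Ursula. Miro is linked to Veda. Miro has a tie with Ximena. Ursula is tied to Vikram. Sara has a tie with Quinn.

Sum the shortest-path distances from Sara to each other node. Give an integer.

32

Distances from Sara: Alice:2, Halim:5, Hiro:3, Ines:4, Miro:2, Nate:1, Quinn:1, Ursula:4, Veda:3, Vikram:4, Ximena:3.
Sum = 2 + 5 + 3 + 4 + 2 + 1 + 1 + 4 + 3 + 4 + 3 = 32.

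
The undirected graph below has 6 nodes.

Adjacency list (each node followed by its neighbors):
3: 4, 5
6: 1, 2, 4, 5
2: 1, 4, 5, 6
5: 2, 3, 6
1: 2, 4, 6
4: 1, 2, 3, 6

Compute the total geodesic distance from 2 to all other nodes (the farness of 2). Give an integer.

6

Distances from 2: 1:1, 3:2, 4:1, 5:1, 6:1.
Sum = 1 + 2 + 1 + 1 + 1 = 6.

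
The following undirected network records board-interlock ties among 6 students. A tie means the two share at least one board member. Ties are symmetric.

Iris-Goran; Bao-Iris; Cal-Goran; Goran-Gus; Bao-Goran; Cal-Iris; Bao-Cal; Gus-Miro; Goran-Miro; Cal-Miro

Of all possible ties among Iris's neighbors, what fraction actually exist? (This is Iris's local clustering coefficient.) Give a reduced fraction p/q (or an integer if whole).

Iris's neighbors: Bao, Cal, and Goran (k = 3).
Possible neighbor pairs: C(3,2) = 3. Edges among them: Bao–Cal, Bao–Goran, Cal–Goran → e = 3.
Clustering(Iris) = 3/3 = 1.

1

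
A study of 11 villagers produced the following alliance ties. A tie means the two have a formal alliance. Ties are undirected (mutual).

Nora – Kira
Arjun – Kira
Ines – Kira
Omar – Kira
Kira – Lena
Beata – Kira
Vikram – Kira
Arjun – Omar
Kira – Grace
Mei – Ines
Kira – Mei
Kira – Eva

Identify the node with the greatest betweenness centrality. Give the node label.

Kira

Unnormalized betweenness of each node: Arjun:0, Beata:0, Eva:0, Grace:0, Ines:0, Kira:43, Lena:0, Mei:0, Nora:0, Omar:0, Vikram:0.
Kira has the largest value, 43, making it the main broker — the node through which the most shortest paths run.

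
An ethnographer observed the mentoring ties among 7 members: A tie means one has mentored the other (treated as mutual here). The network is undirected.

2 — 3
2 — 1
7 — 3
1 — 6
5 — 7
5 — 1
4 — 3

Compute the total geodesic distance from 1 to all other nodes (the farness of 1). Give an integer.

10

Distances from 1: 2:1, 3:2, 4:3, 5:1, 6:1, 7:2.
Sum = 1 + 2 + 3 + 1 + 1 + 2 = 10.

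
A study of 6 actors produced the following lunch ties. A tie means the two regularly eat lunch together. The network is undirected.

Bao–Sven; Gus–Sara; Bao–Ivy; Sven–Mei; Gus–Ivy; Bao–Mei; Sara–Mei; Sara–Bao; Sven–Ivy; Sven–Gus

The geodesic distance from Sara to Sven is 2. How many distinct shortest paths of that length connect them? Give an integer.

3

The shortest distance is 2. The length-2 paths are: Sara–Gus–Sven; Sara–Bao–Sven; Sara–Mei–Sven.
That gives 3 distinct shortest paths.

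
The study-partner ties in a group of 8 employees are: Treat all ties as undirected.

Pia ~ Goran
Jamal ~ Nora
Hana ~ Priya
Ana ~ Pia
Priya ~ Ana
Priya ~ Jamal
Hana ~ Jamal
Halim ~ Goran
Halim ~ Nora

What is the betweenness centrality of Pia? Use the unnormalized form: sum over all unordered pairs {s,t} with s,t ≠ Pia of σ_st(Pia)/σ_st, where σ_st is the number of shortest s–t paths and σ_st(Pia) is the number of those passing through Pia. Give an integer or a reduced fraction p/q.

Pairs whose geodesics pass through Pia — Hana–Goran: 1/2; Priya–Goran: 1; Ana–Goran: 1; Ana–Halim: 1.
All other pairs contribute 0.
Summing the contributions gives betweenness(Pia) = 7/2.

7/2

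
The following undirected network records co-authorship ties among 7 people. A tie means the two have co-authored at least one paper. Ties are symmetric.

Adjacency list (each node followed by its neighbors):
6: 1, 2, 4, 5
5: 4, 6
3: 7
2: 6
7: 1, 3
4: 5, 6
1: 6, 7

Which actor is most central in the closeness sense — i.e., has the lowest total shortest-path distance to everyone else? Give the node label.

Farness (sum of distances to all others) for each node — 1:10, 2:14, 3:18, 4:13, 5:13, 6:9, 7:13.
The smallest farness is 9, for 6, so 6 has the highest closeness.

6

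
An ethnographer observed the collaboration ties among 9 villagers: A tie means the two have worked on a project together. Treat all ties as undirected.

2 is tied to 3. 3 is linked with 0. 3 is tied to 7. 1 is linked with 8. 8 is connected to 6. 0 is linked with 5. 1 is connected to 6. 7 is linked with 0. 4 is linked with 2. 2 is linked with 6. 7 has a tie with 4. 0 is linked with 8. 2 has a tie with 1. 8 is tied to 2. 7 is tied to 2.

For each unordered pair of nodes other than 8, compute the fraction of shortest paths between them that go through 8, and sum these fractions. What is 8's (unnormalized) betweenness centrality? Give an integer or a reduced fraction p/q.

14/3

Pairs whose geodesics pass through 8 — 0–1: 1; 0–6: 1; 0–2: 1/3; 1–5: 1; 6–5: 1; 2–5: 1/3.
All other pairs contribute 0.
Summing the contributions gives betweenness(8) = 14/3.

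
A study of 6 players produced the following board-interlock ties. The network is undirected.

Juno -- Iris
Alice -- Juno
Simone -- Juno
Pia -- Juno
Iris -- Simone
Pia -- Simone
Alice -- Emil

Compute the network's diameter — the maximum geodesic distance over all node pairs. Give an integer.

Eccentricity of each node (its greatest distance to any other): Alice:2, Emil:3, Iris:3, Juno:2, Pia:3, Simone:3.
The maximum eccentricity is 3, realized for instance by the pair Pia–Emil via Pia – Juno – Alice – Emil. So the diameter is 3.

3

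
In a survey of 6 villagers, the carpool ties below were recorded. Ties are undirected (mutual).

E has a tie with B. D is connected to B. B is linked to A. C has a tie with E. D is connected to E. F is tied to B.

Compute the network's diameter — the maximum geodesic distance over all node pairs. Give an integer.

Eccentricity of each node (its greatest distance to any other): A:3, B:2, C:3, D:2, E:2, F:3.
The maximum eccentricity is 3, realized for instance by the pair C–F via C – E – B – F. So the diameter is 3.

3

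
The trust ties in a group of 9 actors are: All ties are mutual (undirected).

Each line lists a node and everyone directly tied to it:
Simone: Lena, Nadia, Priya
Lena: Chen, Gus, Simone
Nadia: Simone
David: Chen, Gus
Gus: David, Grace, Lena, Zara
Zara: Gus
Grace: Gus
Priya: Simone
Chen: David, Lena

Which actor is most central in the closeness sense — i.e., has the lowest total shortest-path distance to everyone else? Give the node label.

Lena

Farness (sum of distances to all others) for each node — Chen:18, David:19, Grace:21, Gus:14, Lena:13, Nadia:23, Priya:23, Simone:16, Zara:21.
The smallest farness is 13, for Lena, so Lena has the highest closeness.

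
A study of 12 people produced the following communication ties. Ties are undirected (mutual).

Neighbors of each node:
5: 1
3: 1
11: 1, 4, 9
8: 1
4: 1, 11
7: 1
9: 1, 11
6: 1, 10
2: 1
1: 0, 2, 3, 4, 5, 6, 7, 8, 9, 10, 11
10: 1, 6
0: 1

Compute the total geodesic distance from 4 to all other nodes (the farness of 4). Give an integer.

Distances from 4: 0:2, 1:1, 2:2, 3:2, 5:2, 6:2, 7:2, 8:2, 9:2, 10:2, 11:1.
Sum = 2 + 1 + 2 + 2 + 2 + 2 + 2 + 2 + 2 + 2 + 1 = 20.

20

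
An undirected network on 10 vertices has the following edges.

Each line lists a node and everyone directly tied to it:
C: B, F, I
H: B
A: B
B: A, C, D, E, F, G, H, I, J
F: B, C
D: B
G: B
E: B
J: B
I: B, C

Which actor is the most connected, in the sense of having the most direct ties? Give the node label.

Degrees — A:1, B:9, C:3, D:1, E:1, F:2, G:1, H:1, I:2, J:1.
The maximum is 9, attained only by B.

B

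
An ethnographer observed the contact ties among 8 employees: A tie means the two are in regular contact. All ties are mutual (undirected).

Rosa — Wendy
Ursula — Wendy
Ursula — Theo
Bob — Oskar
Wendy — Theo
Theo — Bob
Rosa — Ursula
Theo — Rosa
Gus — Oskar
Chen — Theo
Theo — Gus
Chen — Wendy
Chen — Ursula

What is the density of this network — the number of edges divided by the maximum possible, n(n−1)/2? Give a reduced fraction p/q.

There are 13 edges and 8 nodes, so the maximum possible is C(8,2) = 28.
Density = 13/28.

13/28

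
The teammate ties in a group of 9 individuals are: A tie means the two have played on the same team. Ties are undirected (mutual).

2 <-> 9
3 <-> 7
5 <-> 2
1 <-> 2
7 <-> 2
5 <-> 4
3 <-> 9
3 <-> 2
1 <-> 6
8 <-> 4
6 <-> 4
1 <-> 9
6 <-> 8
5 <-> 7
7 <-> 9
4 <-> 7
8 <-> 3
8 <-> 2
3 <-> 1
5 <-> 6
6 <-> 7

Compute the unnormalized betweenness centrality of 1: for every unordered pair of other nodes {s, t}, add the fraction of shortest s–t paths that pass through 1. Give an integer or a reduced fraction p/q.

Pairs whose geodesics pass through 1 — 6–3: 1/3; 6–2: 1/4; 6–9: 1/2.
All other pairs contribute 0.
Summing the contributions gives betweenness(1) = 13/12.

13/12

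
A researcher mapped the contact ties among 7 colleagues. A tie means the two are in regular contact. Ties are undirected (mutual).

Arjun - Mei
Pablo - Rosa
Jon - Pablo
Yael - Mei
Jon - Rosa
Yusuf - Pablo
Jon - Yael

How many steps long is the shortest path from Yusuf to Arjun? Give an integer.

One shortest route is Yusuf – Pablo – Jon – Yael – Mei – Arjun, which uses 5 edges, and at distance 4 from Yusuf we only reach {Mei}, which does not include Arjun. So d(Yusuf,Arjun) = 5.

5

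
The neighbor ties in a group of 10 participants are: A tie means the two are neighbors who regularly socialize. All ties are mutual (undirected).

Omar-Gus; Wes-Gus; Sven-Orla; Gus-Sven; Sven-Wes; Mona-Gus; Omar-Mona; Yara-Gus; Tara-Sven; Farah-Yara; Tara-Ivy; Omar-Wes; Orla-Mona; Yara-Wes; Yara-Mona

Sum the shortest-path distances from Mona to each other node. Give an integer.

17

Distances from Mona: Farah:2, Gus:1, Ivy:4, Omar:1, Orla:1, Sven:2, Tara:3, Wes:2, Yara:1.
Sum = 2 + 1 + 4 + 1 + 1 + 2 + 3 + 2 + 1 = 17.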